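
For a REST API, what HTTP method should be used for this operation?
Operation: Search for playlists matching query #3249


GET = read, POST = create, PUT = update/replace, DELETE = remove
This operation is a read.
GET


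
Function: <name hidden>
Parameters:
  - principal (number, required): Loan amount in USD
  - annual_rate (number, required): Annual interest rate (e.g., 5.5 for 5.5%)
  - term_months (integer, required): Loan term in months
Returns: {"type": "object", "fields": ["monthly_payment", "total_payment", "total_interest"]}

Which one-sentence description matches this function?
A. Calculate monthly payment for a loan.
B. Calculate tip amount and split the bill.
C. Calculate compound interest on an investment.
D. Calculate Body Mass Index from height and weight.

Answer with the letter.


Parameters principal, annual_rate, term_months and return ["monthly_payment", "total_payment", "total_interest"] fit: Calculate monthly payment for a loan.
A


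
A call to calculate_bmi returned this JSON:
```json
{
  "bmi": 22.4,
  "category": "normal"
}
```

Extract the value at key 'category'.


normal


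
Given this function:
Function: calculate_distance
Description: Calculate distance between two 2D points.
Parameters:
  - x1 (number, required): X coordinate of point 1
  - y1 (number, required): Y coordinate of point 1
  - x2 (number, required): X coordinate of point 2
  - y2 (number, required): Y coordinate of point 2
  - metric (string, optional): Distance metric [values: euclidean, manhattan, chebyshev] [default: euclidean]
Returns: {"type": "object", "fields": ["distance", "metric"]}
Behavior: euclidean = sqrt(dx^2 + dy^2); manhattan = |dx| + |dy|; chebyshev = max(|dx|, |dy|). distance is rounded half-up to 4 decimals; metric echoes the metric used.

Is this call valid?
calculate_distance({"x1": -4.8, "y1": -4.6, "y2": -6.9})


Checking required parameters...
Missing required parameter: x2
Invalid - missing required parameter 'x2'


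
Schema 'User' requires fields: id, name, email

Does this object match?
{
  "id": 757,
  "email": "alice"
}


Checking required fields...
Missing: name
Invalid - missing required field 'name'


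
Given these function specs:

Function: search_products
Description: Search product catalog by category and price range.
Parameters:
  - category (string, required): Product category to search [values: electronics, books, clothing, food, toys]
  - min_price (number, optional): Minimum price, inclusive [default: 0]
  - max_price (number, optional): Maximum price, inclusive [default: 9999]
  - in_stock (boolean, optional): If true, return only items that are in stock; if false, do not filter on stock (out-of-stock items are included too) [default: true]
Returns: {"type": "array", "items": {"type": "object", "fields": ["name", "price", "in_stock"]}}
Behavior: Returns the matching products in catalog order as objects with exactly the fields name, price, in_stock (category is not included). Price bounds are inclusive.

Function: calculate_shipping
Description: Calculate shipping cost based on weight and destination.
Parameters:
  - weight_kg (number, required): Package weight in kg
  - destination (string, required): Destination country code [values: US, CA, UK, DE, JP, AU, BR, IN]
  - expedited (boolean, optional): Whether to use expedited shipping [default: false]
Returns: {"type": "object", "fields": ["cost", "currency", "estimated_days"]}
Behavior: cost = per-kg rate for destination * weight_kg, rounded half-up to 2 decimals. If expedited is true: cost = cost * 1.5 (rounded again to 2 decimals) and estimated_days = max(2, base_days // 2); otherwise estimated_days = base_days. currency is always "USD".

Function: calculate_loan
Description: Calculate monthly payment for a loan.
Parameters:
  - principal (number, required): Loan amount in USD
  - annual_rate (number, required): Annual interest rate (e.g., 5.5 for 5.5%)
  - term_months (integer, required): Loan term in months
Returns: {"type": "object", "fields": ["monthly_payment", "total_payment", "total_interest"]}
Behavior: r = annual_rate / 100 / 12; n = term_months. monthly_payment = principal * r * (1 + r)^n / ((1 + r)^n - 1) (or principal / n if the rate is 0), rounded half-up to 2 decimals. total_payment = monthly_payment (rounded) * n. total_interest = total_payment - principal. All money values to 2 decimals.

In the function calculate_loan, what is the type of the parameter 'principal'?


The calculate_loan spec declares:
  - principal (number, required): Loan amount in USD
Type:
number


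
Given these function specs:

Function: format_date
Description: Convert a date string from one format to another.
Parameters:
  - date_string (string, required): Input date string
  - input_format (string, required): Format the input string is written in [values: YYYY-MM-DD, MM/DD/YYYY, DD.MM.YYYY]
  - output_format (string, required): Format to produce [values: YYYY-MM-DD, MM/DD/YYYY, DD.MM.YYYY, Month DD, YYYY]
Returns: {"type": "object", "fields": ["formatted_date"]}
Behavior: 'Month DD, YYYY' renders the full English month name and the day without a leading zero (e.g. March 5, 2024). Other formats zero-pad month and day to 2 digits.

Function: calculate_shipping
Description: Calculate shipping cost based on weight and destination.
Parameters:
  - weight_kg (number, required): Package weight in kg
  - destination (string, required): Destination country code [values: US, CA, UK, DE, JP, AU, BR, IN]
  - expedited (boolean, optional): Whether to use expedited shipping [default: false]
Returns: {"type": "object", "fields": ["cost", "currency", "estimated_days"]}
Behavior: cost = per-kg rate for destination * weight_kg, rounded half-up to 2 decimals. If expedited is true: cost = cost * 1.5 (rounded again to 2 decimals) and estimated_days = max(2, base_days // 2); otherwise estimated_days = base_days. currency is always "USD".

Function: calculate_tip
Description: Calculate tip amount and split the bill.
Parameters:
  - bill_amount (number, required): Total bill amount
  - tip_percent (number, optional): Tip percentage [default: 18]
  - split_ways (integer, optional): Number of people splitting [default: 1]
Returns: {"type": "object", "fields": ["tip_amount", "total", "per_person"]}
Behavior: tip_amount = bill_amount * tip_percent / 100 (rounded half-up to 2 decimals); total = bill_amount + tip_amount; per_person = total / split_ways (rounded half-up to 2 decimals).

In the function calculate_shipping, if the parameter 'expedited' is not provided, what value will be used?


The calculate_shipping spec declares:
  - expedited (boolean, optional): Whether to use expedited shipping [default: false]
Default:
false


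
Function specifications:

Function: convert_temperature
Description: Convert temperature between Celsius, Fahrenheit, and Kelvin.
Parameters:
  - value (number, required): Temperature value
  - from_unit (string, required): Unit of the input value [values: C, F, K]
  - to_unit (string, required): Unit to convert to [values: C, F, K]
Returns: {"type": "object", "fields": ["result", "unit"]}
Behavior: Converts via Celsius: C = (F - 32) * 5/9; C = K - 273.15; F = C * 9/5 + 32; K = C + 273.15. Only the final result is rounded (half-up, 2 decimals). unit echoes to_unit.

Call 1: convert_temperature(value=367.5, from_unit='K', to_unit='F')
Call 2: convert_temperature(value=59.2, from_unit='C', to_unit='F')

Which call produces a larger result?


Call 1:
  To C: 367.5 - 273.15 = 94.35
  To F: 94.35 * 9/5 + 32 = 201.83
  Round to 2 decimals: 201.83
  -> 201.83 F
Call 2:
  Input already in C: 59.2
  To F: 59.2 * 9/5 + 32 = 138.56
  Round to 2 decimals: 138.56
  -> 138.56 F
Call 1 (201.83 F)


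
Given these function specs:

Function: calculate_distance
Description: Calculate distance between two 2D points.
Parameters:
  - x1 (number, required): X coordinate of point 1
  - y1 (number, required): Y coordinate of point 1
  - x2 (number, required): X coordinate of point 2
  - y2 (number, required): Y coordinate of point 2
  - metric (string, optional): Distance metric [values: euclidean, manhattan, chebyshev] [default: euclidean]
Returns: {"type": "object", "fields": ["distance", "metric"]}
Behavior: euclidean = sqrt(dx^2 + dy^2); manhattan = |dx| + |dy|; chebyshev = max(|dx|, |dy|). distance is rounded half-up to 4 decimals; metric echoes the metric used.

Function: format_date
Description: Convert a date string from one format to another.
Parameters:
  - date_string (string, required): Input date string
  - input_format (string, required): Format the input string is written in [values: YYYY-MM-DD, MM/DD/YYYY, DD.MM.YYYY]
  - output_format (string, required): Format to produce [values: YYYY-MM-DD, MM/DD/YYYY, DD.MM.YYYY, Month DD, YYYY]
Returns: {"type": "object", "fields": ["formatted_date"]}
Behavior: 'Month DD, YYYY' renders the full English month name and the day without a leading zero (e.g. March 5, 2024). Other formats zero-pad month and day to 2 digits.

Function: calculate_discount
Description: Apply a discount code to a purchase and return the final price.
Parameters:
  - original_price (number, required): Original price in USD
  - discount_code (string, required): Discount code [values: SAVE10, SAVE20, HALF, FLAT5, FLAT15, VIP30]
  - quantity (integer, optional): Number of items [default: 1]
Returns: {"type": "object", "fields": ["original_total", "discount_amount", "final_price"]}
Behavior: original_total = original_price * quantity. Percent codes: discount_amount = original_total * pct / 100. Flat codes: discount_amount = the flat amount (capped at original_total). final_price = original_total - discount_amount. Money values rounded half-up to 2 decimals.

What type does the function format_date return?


The format_date spec declares Returns: {"type": "object", "fields": ["formatted_date"]}
Type:
object


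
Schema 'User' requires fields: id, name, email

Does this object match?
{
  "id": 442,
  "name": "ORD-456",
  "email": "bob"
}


Checking required fields... All present.
Valid - all required fields present


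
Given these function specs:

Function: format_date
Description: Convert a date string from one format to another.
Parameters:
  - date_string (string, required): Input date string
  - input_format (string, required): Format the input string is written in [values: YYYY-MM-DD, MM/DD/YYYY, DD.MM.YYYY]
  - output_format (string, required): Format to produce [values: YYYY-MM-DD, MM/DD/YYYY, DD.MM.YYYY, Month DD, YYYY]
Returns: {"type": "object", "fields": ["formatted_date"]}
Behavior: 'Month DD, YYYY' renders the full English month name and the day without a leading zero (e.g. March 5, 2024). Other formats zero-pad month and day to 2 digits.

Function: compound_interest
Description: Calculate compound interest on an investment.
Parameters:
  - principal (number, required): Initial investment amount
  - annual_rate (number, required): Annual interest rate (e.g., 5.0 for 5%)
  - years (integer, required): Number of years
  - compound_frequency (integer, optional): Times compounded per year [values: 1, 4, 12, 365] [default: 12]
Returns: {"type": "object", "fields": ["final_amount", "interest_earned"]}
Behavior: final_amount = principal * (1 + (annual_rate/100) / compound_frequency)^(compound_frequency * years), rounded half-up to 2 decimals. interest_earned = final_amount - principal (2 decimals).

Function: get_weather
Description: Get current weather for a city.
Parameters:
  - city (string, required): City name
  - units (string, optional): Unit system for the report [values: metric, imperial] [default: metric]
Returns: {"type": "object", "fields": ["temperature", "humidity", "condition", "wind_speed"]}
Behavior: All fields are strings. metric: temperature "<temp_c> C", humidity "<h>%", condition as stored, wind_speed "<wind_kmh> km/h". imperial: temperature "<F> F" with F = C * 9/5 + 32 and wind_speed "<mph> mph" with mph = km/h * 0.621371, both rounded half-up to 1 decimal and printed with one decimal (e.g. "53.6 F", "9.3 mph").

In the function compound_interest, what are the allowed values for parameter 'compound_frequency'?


The compound_interest spec declares:
  - compound_frequency (integer, optional): Times compounded per year [values: 1, 4, 12, 365] [default: 12]
Allowed values:
1, 4, 12, 365


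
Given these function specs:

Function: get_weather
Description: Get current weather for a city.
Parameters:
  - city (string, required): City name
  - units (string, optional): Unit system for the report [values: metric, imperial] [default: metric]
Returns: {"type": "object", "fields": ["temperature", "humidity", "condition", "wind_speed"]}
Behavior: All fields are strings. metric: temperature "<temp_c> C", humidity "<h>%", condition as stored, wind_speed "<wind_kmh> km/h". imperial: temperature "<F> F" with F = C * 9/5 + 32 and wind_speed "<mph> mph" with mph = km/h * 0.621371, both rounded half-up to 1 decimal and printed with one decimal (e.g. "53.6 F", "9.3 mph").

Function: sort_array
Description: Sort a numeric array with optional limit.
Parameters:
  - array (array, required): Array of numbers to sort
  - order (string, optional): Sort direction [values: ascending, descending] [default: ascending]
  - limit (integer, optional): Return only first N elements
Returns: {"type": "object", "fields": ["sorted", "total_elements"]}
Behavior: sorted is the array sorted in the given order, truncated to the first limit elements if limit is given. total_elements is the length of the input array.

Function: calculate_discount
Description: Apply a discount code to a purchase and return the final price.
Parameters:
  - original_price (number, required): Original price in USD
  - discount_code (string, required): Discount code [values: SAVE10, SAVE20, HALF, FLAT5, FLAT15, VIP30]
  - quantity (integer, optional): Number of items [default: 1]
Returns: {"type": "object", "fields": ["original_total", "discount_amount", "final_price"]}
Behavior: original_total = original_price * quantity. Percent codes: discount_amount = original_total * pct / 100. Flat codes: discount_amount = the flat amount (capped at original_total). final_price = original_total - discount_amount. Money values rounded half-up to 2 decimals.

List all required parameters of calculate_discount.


Parameters of calculate_discount and their required/optional flag:
  original_price: required
  discount_code: required
  quantity: optional
discount_code, original_price


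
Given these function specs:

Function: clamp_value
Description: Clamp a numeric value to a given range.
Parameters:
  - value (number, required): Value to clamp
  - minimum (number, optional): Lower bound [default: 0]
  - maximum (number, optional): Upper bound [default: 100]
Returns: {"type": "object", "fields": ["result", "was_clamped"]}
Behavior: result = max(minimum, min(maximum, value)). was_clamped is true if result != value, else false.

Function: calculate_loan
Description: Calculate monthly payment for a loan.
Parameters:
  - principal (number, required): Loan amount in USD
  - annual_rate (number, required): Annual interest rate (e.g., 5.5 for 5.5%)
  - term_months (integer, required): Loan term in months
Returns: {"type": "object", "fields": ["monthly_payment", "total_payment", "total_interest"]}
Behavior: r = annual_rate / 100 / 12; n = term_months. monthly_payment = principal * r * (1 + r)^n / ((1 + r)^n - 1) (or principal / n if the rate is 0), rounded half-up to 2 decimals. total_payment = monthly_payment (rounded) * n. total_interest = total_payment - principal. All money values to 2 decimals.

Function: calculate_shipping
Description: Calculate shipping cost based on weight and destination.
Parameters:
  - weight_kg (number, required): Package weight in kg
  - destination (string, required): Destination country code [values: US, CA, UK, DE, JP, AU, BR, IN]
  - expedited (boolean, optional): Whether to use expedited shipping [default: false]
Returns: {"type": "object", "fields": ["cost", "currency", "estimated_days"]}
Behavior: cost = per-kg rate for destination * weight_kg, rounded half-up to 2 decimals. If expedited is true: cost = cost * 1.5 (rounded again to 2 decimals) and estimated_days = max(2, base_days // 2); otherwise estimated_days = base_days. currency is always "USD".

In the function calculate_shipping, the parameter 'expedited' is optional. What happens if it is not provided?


The calculate_shipping spec declares:
  - expedited (boolean, optional): Whether to use expedited shipping [default: false]
It defaults to false


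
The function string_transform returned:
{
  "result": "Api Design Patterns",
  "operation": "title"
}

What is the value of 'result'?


Api Design Patterns


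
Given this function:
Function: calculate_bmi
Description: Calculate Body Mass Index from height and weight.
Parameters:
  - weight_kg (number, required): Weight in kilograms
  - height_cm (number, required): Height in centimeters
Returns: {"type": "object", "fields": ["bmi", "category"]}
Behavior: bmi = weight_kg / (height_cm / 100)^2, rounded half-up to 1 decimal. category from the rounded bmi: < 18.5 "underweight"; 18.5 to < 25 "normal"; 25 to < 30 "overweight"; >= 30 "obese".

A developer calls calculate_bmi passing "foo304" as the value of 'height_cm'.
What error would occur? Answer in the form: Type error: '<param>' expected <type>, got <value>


Spec: 'height_cm' is declared as number; "foo304" is a string.
Type error: 'height_cm' expected number, got "foo304"


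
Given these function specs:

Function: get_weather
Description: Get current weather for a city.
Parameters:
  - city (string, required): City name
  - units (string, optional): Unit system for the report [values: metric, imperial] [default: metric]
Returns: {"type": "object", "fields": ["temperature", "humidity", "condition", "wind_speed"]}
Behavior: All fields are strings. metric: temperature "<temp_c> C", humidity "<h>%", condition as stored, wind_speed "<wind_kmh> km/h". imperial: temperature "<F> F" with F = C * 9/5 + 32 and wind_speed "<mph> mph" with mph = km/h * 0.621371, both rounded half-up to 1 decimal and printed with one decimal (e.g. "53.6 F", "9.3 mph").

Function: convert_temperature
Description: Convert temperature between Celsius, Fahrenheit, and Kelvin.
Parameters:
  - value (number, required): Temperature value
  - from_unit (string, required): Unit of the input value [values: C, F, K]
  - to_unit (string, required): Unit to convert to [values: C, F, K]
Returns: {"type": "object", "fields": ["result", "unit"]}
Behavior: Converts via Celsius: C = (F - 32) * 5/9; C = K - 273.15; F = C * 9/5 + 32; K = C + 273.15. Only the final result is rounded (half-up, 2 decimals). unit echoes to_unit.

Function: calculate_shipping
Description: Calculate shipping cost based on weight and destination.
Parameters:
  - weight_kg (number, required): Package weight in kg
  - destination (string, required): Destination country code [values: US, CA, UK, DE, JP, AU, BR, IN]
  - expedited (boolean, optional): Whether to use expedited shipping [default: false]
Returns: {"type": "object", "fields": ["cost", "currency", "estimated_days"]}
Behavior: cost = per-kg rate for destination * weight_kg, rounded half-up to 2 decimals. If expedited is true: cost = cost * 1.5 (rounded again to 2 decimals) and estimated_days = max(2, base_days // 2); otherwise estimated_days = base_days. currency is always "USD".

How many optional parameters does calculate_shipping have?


Parameters of calculate_shipping: weight_kg (required), destination (required), expedited (optional)
Optional count:
1


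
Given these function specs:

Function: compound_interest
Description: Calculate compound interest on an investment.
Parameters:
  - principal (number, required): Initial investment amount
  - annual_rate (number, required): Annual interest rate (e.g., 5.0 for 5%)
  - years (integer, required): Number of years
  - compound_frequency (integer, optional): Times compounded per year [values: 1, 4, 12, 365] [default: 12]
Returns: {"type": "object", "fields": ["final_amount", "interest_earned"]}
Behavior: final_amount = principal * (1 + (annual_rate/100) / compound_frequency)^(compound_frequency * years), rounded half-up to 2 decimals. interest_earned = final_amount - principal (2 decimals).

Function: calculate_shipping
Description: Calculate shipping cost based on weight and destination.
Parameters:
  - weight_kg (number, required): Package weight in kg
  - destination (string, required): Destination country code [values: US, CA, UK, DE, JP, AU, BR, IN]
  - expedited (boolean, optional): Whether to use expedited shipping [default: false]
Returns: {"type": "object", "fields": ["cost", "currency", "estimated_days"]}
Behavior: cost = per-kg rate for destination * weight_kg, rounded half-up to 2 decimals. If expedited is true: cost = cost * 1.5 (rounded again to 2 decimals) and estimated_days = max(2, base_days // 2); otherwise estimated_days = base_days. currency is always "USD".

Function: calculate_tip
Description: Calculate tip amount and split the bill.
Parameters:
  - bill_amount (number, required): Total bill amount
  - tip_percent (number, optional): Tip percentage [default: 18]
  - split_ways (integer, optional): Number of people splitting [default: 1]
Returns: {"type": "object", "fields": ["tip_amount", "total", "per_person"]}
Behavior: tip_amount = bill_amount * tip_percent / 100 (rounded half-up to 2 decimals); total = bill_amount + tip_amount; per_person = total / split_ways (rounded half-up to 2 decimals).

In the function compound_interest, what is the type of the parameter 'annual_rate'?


The compound_interest spec declares:
  - annual_rate (number, required): Annual interest rate (e.g., 5.0 for 5%)
Type:
number


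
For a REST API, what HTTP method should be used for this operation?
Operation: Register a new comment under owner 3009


GET = read, POST = create, PUT = update/replace, DELETE = remove
This operation is a create.
POST


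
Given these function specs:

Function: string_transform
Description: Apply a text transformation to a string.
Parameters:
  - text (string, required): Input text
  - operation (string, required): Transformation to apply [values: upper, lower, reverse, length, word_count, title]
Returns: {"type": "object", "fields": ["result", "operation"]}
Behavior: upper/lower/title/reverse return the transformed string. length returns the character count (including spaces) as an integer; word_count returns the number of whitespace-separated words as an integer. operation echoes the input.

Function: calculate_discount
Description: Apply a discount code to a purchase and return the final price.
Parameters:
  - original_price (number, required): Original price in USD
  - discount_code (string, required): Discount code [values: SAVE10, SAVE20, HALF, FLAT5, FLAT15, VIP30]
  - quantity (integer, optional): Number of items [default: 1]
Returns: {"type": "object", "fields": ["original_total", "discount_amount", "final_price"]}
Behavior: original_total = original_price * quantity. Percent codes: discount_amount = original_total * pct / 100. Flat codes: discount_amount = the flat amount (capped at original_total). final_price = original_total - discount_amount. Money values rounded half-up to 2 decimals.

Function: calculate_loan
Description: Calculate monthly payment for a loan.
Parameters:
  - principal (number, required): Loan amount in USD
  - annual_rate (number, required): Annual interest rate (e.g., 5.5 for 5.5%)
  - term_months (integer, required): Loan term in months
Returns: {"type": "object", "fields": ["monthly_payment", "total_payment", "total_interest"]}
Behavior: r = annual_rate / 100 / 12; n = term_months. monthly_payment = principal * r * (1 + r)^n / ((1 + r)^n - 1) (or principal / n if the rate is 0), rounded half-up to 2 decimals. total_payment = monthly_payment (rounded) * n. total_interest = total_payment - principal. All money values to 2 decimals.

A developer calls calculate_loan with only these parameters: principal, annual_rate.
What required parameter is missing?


Required parameters: principal, annual_rate, term_months
Provided: principal, annual_rate
Missing: term_months
term_months


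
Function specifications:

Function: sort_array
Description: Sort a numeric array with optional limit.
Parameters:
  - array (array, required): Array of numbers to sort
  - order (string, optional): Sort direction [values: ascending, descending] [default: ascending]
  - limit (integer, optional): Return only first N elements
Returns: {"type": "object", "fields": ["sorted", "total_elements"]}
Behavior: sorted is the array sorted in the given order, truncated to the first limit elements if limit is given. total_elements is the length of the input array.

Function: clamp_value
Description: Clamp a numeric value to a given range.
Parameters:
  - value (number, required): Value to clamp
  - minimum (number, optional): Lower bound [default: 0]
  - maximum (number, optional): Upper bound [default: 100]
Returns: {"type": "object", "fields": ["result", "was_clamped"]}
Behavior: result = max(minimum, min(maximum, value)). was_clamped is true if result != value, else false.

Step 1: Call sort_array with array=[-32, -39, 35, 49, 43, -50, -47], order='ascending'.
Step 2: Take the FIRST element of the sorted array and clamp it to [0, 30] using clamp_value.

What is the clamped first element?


Step 1: sort_array(order=ascending)
  sorted: [-50, -47, -39, -32, 35, 43, 49]
  -> first element = -50
Step 2: clamp_value(value=-50, minimum=0, maximum=30)
  result = max(0, min(30, -50)) = max(0, -50) = 0
  was_clamped = (0 != -50) = true
  -> result = 0
0


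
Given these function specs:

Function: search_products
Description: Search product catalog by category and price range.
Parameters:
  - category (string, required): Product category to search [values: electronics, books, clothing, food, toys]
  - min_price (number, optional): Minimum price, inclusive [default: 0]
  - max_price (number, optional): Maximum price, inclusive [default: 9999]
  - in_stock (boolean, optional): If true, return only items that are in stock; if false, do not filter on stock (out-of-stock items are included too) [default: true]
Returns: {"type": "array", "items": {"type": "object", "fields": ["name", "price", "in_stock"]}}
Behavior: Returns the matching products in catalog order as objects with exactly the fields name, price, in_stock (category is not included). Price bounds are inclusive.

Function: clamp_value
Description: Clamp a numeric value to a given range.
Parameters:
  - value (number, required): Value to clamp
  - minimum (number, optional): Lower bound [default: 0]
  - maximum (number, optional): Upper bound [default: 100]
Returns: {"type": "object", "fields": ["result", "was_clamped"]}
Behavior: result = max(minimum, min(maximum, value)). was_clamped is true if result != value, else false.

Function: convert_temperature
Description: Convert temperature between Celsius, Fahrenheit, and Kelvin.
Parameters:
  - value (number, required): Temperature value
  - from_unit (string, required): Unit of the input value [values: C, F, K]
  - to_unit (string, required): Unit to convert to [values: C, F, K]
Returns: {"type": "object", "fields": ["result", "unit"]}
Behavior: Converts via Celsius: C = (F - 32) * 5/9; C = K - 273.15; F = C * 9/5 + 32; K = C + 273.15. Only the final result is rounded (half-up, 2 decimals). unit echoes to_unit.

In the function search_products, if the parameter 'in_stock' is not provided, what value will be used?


The search_products spec declares:
  - in_stock (boolean, optional): If true, return only items that are in stock; if false, do not filter on stock (out-of-stock items are included too) [default: true]
Default:
true


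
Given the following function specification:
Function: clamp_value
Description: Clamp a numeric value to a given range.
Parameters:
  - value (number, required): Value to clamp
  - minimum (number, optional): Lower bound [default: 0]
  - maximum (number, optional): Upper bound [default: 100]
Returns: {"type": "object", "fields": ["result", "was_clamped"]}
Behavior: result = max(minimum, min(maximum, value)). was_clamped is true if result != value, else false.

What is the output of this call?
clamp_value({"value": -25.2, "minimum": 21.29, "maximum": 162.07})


result = max(21.29, min(162.07, -25.2)) = max(21.29, -25.2) = 21.29
was_clamped = (21.29 != -25.2) = true
Output:
{"result": 21.29, "was_clamped": true}


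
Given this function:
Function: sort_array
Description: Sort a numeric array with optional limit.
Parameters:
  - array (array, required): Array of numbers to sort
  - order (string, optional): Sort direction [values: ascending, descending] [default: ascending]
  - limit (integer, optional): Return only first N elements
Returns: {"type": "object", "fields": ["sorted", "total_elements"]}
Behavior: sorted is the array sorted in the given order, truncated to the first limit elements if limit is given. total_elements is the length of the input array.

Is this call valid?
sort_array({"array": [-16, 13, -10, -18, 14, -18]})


Checking all required parameters present and types match... All valid.
Valid


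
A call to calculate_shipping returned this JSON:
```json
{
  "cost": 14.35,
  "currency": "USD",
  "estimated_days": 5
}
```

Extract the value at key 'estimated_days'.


5


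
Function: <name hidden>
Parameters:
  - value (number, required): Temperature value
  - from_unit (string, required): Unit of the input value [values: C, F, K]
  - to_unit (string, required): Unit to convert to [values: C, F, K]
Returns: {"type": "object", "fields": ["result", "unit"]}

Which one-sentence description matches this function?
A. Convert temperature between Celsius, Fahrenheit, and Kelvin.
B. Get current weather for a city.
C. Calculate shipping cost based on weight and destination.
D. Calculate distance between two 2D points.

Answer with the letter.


Parameters value, from_unit, to_unit and return ["result", "unit"] fit: Convert temperature between Celsius, Fahrenheit, and Kelvin.
A


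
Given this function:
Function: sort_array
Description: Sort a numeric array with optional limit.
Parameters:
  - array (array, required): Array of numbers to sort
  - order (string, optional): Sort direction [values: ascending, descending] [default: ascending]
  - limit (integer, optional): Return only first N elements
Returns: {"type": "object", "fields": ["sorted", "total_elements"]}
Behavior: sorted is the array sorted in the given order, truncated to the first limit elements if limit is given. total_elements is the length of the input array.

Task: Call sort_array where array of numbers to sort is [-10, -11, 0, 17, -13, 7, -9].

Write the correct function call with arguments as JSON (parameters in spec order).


Mapping each described value to its parameter name:
  'Array of numbers to sort' -> array = [-10, -11, 0, 17, -13, 7, -9]
sort_array({"array": [-10, -11, 0, 17, -13, 7, -9]})


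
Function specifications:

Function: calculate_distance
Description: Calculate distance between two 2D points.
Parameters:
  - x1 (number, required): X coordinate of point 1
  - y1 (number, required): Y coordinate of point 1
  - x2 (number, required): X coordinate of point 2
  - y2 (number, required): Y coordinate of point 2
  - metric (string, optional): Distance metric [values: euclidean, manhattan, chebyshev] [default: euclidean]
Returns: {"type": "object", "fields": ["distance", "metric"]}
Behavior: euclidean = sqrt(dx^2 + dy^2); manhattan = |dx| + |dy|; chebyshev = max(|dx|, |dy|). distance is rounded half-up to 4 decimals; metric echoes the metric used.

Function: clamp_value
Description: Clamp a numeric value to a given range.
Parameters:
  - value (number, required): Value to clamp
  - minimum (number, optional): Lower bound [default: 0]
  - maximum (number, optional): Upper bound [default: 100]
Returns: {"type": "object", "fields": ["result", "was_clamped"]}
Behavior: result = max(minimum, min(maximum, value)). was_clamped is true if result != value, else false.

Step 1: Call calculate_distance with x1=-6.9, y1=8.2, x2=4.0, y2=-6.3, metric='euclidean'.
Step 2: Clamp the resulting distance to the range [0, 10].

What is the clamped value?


Step 1: calculate_distance (euclidean)
  |dx| = |4 - -6.9| = 10.9; |dy| = |-6.3 - 8.2| = 14.5
  euclidean: sqrt(10.9^2 + 14.5^2) = sqrt(329.06) = 18.140011
  Round to 4 decimals: 18.14
  -> distance = 18.14
Step 2: clamp_value(value=18.14, minimum=0, maximum=10)
  result = max(0, min(10, 18.14)) = max(0, 10) = 10
  was_clamped = (10 != 18.14) = true
  -> result = 10
10


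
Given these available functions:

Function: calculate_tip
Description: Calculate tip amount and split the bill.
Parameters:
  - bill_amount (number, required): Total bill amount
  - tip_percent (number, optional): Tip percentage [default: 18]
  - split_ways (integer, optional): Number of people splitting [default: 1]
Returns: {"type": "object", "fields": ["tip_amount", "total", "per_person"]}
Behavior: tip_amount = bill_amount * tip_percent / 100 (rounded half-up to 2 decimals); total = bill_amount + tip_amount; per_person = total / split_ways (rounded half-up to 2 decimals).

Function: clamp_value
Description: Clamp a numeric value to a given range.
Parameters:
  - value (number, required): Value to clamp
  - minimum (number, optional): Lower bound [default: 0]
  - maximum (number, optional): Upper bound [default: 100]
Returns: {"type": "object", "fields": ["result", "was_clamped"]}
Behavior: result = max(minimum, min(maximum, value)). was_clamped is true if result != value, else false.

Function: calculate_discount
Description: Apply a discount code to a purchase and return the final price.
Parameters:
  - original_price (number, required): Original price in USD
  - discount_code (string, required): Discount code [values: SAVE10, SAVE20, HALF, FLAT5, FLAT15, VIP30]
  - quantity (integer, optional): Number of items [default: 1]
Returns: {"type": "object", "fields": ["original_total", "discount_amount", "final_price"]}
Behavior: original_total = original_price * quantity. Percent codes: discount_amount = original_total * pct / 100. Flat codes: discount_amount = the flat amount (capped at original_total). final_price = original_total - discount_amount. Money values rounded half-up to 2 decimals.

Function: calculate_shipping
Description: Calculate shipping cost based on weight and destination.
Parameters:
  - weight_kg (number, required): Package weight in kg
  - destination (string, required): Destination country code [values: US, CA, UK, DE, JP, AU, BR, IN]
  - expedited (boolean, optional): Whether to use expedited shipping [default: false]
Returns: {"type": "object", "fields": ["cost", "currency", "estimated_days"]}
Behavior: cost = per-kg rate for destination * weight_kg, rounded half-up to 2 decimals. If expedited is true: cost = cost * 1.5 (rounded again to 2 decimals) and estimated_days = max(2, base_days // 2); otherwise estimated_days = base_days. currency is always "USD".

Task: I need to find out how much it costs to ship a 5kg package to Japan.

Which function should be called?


The task needs a function whose description is: Calculate shipping cost based on weight and destination.
calculate_shipping


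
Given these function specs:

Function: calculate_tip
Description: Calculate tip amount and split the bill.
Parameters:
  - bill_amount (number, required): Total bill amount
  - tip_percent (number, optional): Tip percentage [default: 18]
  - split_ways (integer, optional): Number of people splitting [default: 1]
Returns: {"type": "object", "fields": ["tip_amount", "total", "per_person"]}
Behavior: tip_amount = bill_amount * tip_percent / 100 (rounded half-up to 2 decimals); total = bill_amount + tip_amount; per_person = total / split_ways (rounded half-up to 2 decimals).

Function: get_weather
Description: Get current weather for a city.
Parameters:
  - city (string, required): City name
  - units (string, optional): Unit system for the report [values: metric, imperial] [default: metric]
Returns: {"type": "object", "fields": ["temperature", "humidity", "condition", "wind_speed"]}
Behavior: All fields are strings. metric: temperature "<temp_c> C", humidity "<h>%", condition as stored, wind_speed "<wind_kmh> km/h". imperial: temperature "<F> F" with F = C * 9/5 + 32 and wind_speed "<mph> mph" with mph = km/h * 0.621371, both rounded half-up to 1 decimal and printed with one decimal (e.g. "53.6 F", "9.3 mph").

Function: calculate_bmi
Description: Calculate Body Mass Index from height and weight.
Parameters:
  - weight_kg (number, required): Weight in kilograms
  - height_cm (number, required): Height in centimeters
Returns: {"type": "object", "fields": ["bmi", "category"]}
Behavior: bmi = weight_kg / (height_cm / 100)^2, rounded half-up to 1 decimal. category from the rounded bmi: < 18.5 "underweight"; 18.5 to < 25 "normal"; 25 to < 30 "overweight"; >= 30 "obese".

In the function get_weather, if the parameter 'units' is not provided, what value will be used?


The get_weather spec declares:
  - units (string, optional): Unit system for the report [values: metric, imperial] [default: metric]
Default:
metric


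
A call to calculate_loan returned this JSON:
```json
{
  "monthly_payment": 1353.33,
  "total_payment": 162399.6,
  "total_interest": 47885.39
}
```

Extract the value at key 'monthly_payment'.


1353.33


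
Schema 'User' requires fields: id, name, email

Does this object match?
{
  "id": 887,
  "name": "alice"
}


Checking required fields...
Missing: email
Invalid - missing required field 'email'


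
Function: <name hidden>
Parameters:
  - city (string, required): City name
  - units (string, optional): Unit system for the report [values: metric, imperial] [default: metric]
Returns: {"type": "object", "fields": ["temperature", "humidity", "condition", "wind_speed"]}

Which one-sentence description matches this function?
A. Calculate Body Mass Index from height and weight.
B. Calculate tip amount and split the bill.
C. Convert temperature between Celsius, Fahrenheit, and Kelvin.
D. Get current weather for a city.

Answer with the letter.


Parameters city, units and return ["temperature", "humidity", "condition", "wind_speed"] fit: Get current weather for a city.
D


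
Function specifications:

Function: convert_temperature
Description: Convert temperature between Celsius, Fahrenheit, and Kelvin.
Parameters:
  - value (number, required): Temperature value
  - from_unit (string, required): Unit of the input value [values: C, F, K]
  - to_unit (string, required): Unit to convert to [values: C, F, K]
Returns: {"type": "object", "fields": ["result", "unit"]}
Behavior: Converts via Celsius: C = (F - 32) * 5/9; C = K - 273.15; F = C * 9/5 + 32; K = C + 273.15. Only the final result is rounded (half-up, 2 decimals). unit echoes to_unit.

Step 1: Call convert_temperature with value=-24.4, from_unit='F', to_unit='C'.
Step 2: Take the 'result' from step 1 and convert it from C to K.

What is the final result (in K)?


Step 1: convert_temperature(value=-24.4, from_unit=F, to_unit=C)
  To C: (-24.4 - 32) * 5/9 = -31.333333
  Target is C: -31.333333
  Round to 2 decimals: -31.33
  -> result = -31.33 C
Step 2: convert_temperature(value=-31.33, from_unit=C, to_unit=K)
  Input already in C: -31.33
  To K: -31.33 + 273.15 = 241.82
  Round to 2 decimals: 241.82
  -> result = 241.82 K
241.82 K


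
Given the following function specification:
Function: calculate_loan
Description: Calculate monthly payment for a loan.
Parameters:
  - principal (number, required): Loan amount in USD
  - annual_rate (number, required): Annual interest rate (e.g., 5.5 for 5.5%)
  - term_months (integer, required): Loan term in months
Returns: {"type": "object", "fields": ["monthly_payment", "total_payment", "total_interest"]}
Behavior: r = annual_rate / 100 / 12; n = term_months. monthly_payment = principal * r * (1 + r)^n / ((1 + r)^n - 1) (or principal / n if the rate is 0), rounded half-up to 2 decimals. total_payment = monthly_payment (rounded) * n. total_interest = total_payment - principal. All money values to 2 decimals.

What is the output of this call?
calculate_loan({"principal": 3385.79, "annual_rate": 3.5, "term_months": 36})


r = 3.5 / 100 / 12 = 0.002916666667 (keep full precision)
(1 + r)^36 = 1.11054088
monthly_payment = 3385.79 * 0.002916666667 * 1.11054088 / (1.11054088 - 1) = 99.210689 -> 99.21
total_payment = 99.21 * 36 = 3571.56
total_interest = 3571.56 - 3385.79 = 185.77
Output:
{"monthly_payment": 99.21, "total_payment": 3571.56, "total_interest": 185.77}
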